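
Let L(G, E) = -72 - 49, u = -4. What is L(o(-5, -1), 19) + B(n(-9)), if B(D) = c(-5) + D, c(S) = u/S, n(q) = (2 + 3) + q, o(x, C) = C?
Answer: -621/5 ≈ -124.20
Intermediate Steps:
L(G, E) = -121
n(q) = 5 + q
c(S) = -4/S
B(D) = ⅘ + D (B(D) = -4/(-5) + D = -4*(-⅕) + D = ⅘ + D)
L(o(-5, -1), 19) + B(n(-9)) = -121 + (⅘ + (5 - 9)) = -121 + (⅘ - 4) = -121 - 16/5 = -621/5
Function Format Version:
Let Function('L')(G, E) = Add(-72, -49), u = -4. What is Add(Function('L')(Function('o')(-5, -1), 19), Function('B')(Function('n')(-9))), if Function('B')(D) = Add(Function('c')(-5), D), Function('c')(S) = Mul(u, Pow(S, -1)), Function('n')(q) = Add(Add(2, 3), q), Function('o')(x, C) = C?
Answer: Rational(-621, 5) ≈ -124.20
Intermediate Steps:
Function('L')(G, E) = -121
Function('n')(q) = Add(5, q)
Function('c')(S) = Mul(-4, Pow(S, -1))
Function('B')(D) = Add(Rational(4, 5), D) (Function('B')(D) = Add(Mul(-4, Pow(-5, -1)), D) = Add(Mul(-4, Rational(-1, 5)), D) = Add(Rational(4, 5), D))
Add(Function('L')(Function('o')(-5, -1), 19), Function('B')(Function('n')(-9))) = Add(-121, Add(Rational(4, 5), Add(5, -9))) = Add(-121, Add(Rational(4, 5), -4)) = Add(-121, Rational(-16, 5)) = Rational(-621, 5)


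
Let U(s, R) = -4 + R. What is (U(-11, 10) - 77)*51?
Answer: -3621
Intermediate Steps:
(U(-11, 10) - 77)*51 = ((-4 + 10) - 77)*51 = (6 - 77)*51 = -71*51 = -3621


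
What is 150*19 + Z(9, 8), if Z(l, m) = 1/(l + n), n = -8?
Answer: 2851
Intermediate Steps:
Z(l, m) = 1/(-8 + l) (Z(l, m) = 1/(l - 8) = 1/(-8 + l))
150*19 + Z(9, 8) = 150*19 + 1/(-8 + 9) = 2850 + 1/1 = 2850 + 1 = 2851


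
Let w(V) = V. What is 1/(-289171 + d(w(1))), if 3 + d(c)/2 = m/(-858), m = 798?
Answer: -143/41352577 ≈ -3.4581e-6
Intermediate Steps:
d(c) = -1124/143 (d(c) = -6 + 2*(798/(-858)) = -6 + 2*(798*(-1/858)) = -6 + 2*(-133/143) = -6 - 266/143 = -1124/143)
1/(-289171 + d(w(1))) = 1/(-289171 - 1124/143) = 1/(-41352577/143) = -143/41352577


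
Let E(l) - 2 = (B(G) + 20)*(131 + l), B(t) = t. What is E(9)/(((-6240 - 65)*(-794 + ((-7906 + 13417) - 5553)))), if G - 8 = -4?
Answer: 1681/2635490 ≈ 0.00063783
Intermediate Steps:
G = 4 (G = 8 - 4 = 4)
E(l) = 3146 + 24*l (E(l) = 2 + (4 + 20)*(131 + l) = 2 + 24*(131 + l) = 2 + (3144 + 24*l) = 3146 + 24*l)
E(9)/(((-6240 - 65)*(-794 + ((-7906 + 13417) - 5553)))) = (3146 + 24*9)/(((-6240 - 65)*(-794 + ((-7906 + 13417) - 5553)))) = (3146 + 216)/((-6305*(-794 + (5511 - 5553)))) = 3362/((-6305*(-794 - 42))) = 3362/((-6305*(-836))) = 3362/5270980 = 3362*(1/5270980) = 1681/2635490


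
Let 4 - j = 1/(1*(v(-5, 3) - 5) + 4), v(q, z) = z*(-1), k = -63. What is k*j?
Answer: -1071/4 ≈ -267.75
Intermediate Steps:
v(q, z) = -z
j = 17/4 (j = 4 - 1/(1*(-1*3 - 5) + 4) = 4 - 1/(1*(-3 - 5) + 4) = 4 - 1/(1*(-8) + 4) = 4 - 1/(-8 + 4) = 4 - 1/(-4) = 4 - 1*(-¼) = 4 + ¼ = 17/4 ≈ 4.2500)
k*j = -63*17/4 = -1071/4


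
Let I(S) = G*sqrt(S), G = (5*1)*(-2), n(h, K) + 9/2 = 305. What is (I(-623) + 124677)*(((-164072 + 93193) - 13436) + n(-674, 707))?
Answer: -20949351633/2 + 840145*I*sqrt(623) ≈ -1.0475e+10 + 2.097e+7*I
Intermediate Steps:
n(h, K) = 601/2 (n(h, K) = -9/2 + 305 = 601/2)
G = -10 (G = 5*(-2) = -10)
I(S) = -10*sqrt(S)
(I(-623) + 124677)*(((-164072 + 93193) - 13436) + n(-674, 707)) = (-10*I*sqrt(623) + 124677)*(((-164072 + 93193) - 13436) + 601/2) = (-10*I*sqrt(623) + 124677)*((-70879 - 13436) + 601/2) = (-10*I*sqrt(623) + 124677)*(-84315 + 601/2) = (124677 - 10*I*sqrt(623))*(-168029/2) = -20949351633/2 + 840145*I*sqrt(623)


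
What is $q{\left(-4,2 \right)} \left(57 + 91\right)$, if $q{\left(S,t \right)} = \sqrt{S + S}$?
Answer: $296 i \sqrt{2} \approx 418.61 i$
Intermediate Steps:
$q{\left(S,t \right)} = \sqrt{2} \sqrt{S}$ ($q{\left(S,t \right)} = \sqrt{2 S} = \sqrt{2} \sqrt{S}$)
$q{\left(-4,2 \right)} \left(57 + 91\right) = \sqrt{2} \sqrt{-4} \left(57 + 91\right) = \sqrt{2} \cdot 2 i 148 = 2 i \sqrt{2} \cdot 148 = 296 i \sqrt{2}$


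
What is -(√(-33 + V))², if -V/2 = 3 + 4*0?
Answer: 39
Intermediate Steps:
V = -6 (V = -2*(3 + 4*0) = -2*(3 + 0) = -2*3 = -6)
-(√(-33 + V))² = -(√(-33 - 6))² = -(√(-39))² = -(I*√39)² = -1*(-39) = 39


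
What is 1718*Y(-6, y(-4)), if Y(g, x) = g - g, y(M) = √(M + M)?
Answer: 0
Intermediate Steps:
y(M) = √2*√M (y(M) = √(2*M) = √2*√M)
Y(g, x) = 0
1718*Y(-6, y(-4)) = 1718*0 = 0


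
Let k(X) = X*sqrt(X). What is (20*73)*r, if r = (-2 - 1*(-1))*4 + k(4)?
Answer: 5840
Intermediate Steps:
k(X) = X**(3/2)
r = 4 (r = (-2 - 1*(-1))*4 + 4**(3/2) = (-2 + 1)*4 + 8 = -1*4 + 8 = -4 + 8 = 4)
(20*73)*r = (20*73)*4 = 1460*4 = 5840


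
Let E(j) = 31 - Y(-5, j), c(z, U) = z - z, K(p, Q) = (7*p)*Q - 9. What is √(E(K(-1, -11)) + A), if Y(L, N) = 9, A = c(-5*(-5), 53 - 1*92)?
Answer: √22 ≈ 4.6904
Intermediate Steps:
K(p, Q) = -9 + 7*Q*p (K(p, Q) = 7*Q*p - 9 = -9 + 7*Q*p)
c(z, U) = 0
A = 0
E(j) = 22 (E(j) = 31 - 1*9 = 31 - 9 = 22)
√(E(K(-1, -11)) + A) = √(22 + 0) = √22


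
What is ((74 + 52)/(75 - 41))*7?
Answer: 441/17 ≈ 25.941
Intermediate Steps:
((74 + 52)/(75 - 41))*7 = (126/34)*7 = (126*(1/34))*7 = (63/17)*7 = 441/17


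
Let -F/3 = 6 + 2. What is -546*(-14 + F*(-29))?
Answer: -372372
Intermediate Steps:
F = -24 (F = -3*(6 + 2) = -3*8 = -24)
-546*(-14 + F*(-29)) = -546*(-14 - 24*(-29)) = -546*(-14 + 696) = -546*682 = -372372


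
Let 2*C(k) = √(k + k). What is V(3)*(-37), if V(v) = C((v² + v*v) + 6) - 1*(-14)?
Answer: -518 - 74*√3 ≈ -646.17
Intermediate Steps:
C(k) = √2*√k/2 (C(k) = √(k + k)/2 = √(2*k)/2 = (√2*√k)/2 = √2*√k/2)
V(v) = 14 + √2*√(6 + 2*v²)/2 (V(v) = √2*√((v² + v*v) + 6)/2 - 1*(-14) = √2*√((v² + v²) + 6)/2 + 14 = √2*√(2*v² + 6)/2 + 14 = √2*√(6 + 2*v²)/2 + 14 = 14 + √2*√(6 + 2*v²)/2)
V(3)*(-37) = (14 + √(3 + 3²))*(-37) = (14 + √(3 + 9))*(-37) = (14 + √12)*(-37) = (14 + 2*√3)*(-37) = -518 - 74*√3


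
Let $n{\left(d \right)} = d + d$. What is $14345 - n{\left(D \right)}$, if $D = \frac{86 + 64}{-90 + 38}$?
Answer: $\frac{186560}{13} \approx 14351.0$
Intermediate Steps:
$D = - \frac{75}{26}$ ($D = \frac{150}{-52} = 150 \left(- \frac{1}{52}\right) = - \frac{75}{26} \approx -2.8846$)
$n{\left(d \right)} = 2 d$
$14345 - n{\left(D \right)} = 14345 - 2 \left(- \frac{75}{26}\right) = 14345 - - \frac{75}{13} = 14345 + \frac{75}{13} = \frac{186560}{13}$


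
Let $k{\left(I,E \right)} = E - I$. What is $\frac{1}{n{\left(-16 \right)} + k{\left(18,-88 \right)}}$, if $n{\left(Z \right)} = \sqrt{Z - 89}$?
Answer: $- \frac{106}{11341} - \frac{i \sqrt{105}}{11341} \approx -0.0093466 - 0.00090353 i$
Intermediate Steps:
$n{\left(Z \right)} = \sqrt{-89 + Z}$
$\frac{1}{n{\left(-16 \right)} + k{\left(18,-88 \right)}} = \frac{1}{\sqrt{-89 - 16} - 106} = \frac{1}{\sqrt{-105} - 106} = \frac{1}{i \sqrt{105} - 106} = \frac{1}{-106 + i \sqrt{105}}$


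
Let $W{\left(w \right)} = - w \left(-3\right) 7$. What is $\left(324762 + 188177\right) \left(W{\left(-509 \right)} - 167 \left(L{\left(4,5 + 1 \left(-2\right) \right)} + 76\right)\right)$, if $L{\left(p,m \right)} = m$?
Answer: $-12250009198$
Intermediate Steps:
$W{\left(w \right)} = 21 w$ ($W{\left(w \right)} = - - 3 w 7 = - \left(-21\right) w = 21 w$)
$\left(324762 + 188177\right) \left(W{\left(-509 \right)} - 167 \left(L{\left(4,5 + 1 \left(-2\right) \right)} + 76\right)\right) = \left(324762 + 188177\right) \left(21 \left(-509\right) - 167 \left(\left(5 + 1 \left(-2\right)\right) + 76\right)\right) = 512939 \left(-10689 - 167 \left(\left(5 - 2\right) + 76\right)\right) = 512939 \left(-10689 - 167 \left(3 + 76\right)\right) = 512939 \left(-10689 - 13193\right) = 512939 \left(-23882\right) = -12250009198$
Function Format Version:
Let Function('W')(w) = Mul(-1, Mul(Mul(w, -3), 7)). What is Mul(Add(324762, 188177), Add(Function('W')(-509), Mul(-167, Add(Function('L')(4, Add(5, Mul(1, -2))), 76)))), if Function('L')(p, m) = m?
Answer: -12250009198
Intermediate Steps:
Function('W')(w) = Mul(21, w) (Function('W')(w) = Mul(-1, Mul(Mul(-3, w), 7)) = Mul(-1, Mul(-21, w)) = Mul(21, w))
Mul(Add(324762, 188177), Add(Function('W')(-509), Mul(-167, Add(Function('L')(4, Add(5, Mul(1, -2))), 76)))) = Mul(Add(324762, 188177), Add(Mul(21, -509), Mul(-167, Add(Add(5, Mul(1, -2)), 76)))) = Mul(512939, Add(-10689, Mul(-167, Add(Add(5, -2), 76)))) = Mul(512939, Add(-10689, Mul(-167, Add(3, 76)))) = Mul(512939, Add(-10689, Mul(-167, 79))) = Mul(512939, Add(-10689, -13193)) = Mul(512939, -23882) = -12250009198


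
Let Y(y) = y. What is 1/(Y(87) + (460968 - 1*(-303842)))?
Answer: 1/764897 ≈ 1.3074e-6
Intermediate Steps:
1/(Y(87) + (460968 - 1*(-303842))) = 1/(87 + (460968 - 1*(-303842))) = 1/(87 + (460968 + 303842)) = 1/(87 + 764810) = 1/764897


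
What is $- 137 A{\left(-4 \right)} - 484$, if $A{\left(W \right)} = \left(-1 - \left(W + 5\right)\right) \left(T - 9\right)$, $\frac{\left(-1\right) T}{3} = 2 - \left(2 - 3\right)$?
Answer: $-5416$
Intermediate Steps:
$T = -9$ ($T = - 3 \left(2 - \left(2 - 3\right)\right) = - 3 \left(2 - -1\right) = - 3 \left(2 + 1\right) = \left(-3\right) 3 = -9$)
$A{\left(W \right)} = 108 + 18 W$ ($A{\left(W \right)} = \left(-1 - \left(W + 5\right)\right) \left(-9 - 9\right) = \left(-1 - \left(5 + W\right)\right) \left(-18\right) = \left(-6 - W\right) \left(-18\right) = 108 + 18 W$)
$- 137 A{\left(-4 \right)} - 484 = - 137 \left(108 + 18 \left(-4\right)\right) - 484 = - 137 \left(108 - 72\right) - 484 = \left(-137\right) 36 - 484 = -4932 - 484 = -5416$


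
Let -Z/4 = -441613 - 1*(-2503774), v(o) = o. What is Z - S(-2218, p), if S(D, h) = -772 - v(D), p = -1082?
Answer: -8250090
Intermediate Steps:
Z = -8248644 (Z = -4*(-441613 - 1*(-2503774)) = -4*(-441613 + 2503774) = -4*2062161 = -8248644)
S(D, h) = -772 - D
Z - S(-2218, p) = -8248644 - (-772 - 1*(-2218)) = -8248644 - (-772 + 2218) = -8248644 - 1*1446 = -8248644 - 1446 = -8250090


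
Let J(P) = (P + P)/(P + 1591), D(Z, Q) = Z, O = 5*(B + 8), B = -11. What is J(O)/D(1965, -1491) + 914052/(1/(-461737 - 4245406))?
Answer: -444146054515851409/103228 ≈ -4.3026e+12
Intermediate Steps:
O = -15 (O = 5*(-11 + 8) = 5*(-3) = -15)
J(P) = 2*P/(1591 + P) (J(P) = (2*P)/(1591 + P) = 2*P/(1591 + P))
J(O)/D(1965, -1491) + 914052/(1/(-461737 - 4245406)) = (2*(-15)/(1591 - 15))/1965 + 914052/(1/(-461737 - 4245406)) = (2*(-15)/1576)*(1/1965) + 914052/(1/(-4707143)) = (2*(-15)*(1/1576))*(1/1965) + 914052/(-1/4707143) = -15/788*1/1965 + 914052*(-4707143) = -1/103228 - 4302573473436 = -444146054515851409/103228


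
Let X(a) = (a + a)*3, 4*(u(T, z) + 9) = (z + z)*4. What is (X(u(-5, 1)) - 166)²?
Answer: 43264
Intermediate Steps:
u(T, z) = -9 + 2*z (u(T, z) = -9 + ((z + z)*4)/4 = -9 + ((2*z)*4)/4 = -9 + (8*z)/4 = -9 + 2*z)
X(a) = 6*a (X(a) = (2*a)*3 = 6*a)
(X(u(-5, 1)) - 166)² = (6*(-9 + 2*1) - 166)² = (6*(-9 + 2) - 166)² = (6*(-7) - 166)² = (-42 - 166)² = (-208)² = 43264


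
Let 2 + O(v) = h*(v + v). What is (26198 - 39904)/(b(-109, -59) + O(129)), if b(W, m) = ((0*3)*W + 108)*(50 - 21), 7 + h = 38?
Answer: -6853/5564 ≈ -1.2317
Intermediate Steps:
h = 31 (h = -7 + 38 = 31)
b(W, m) = 3132 (b(W, m) = (0*W + 108)*29 = (0 + 108)*29 = 108*29 = 3132)
O(v) = -2 + 62*v (O(v) = -2 + 31*(v + v) = -2 + 31*(2*v) = -2 + 62*v)
(26198 - 39904)/(b(-109, -59) + O(129)) = (26198 - 39904)/(3132 + (-2 + 62*129)) = -13706/(3132 + (-2 + 7998)) = -13706/(3132 + 7996) = -13706/11128 = -13706*1/11128 = -6853/5564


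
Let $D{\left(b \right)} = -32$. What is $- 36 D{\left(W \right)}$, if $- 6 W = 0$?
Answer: $1152$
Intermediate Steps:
$W = 0$ ($W = \left(- \frac{1}{6}\right) 0 = 0$)
$- 36 D{\left(W \right)} = \left(-36\right) \left(-32\right) = 1152$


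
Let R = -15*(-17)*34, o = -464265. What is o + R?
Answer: -455595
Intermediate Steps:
R = 8670 (R = 255*34 = 8670)
o + R = -464265 + 8670 = -455595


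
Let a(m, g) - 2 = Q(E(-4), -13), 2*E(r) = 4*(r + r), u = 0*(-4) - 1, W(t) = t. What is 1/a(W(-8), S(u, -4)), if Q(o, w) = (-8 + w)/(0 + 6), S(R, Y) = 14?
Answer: -⅔ ≈ -0.66667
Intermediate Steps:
u = -1 (u = 0 - 1 = -1)
E(r) = 4*r (E(r) = (4*(r + r))/2 = (4*(2*r))/2 = (8*r)/2 = 4*r)
Q(o, w) = -4/3 + w/6 (Q(o, w) = (-8 + w)/6 = (-8 + w)*(⅙) = -4/3 + w/6)
a(m, g) = -3/2 (a(m, g) = 2 + (-4/3 + (⅙)*(-13)) = 2 + (-4/3 - 13/6) = 2 - 7/2 = -3/2)
1/a(W(-8), S(u, -4)) = 1/(-3/2) = -⅔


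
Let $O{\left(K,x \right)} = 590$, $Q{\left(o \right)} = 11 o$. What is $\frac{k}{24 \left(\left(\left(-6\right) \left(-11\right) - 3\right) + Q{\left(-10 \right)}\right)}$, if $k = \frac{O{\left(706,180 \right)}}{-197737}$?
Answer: $\frac{295}{111523668} \approx 2.6452 \cdot 10^{-6}$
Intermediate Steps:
$k = - \frac{590}{197737}$ ($k = \frac{590}{-197737} = 590 \left(- \frac{1}{197737}\right) = - \frac{590}{197737} \approx -0.0029838$)
$\frac{k}{24 \left(\left(\left(-6\right) \left(-11\right) - 3\right) + Q{\left(-10 \right)}\right)} = - \frac{590}{197737 \cdot 24 \left(\left(\left(-6\right) \left(-11\right) - 3\right) + 11 \left(-10\right)\right)} = - \frac{590}{197737 \cdot 24 \left(\left(66 - 3\right) - 110\right)} = - \frac{590}{197737 \cdot 24 \left(63 - 110\right)} = - \frac{590}{197737 \cdot 24 \left(-47\right)} = - \frac{590}{197737 \left(-1128\right)} = \left(- \frac{590}{197737}\right) \left(- \frac{1}{1128}\right) = \frac{295}{111523668}$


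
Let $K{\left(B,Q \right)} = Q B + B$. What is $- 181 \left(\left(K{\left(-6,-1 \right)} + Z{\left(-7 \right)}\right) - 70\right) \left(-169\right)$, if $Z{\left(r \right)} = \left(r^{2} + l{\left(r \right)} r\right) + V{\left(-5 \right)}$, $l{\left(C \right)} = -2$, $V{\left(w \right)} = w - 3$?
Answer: $-458835$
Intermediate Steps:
$V{\left(w \right)} = -3 + w$ ($V{\left(w \right)} = w - 3 = -3 + w$)
$Z{\left(r \right)} = -8 + r^{2} - 2 r$ ($Z{\left(r \right)} = \left(r^{2} - 2 r\right) - 8 = -8 + r^{2} - 2 r$)
$K{\left(B,Q \right)} = B + B Q$ ($K{\left(B,Q \right)} = B Q + B = B + B Q$)
$- 181 \left(\left(K{\left(-6,-1 \right)} + Z{\left(-7 \right)}\right) - 70\right) \left(-169\right) = - 181 \left(\left(- 6 \left(1 - 1\right) - \left(-6 - 49\right)\right) - 70\right) \left(-169\right) = - 181 \left(\left(\left(-6\right) 0 + \left(-8 + 49 + 14\right)\right) - 70\right) \left(-169\right) = - 181 \left(\left(0 + 55\right) - 70\right) \left(-169\right) = - 181 \left(55 - 70\right) \left(-169\right) = \left(-181\right) \left(-15\right) \left(-169\right) = 2715 \left(-169\right) = -458835$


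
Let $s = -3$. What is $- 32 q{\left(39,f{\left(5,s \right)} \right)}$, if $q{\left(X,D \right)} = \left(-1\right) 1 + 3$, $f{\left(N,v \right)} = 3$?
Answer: $-64$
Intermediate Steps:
$q{\left(X,D \right)} = 2$ ($q{\left(X,D \right)} = -1 + 3 = 2$)
$- 32 q{\left(39,f{\left(5,s \right)} \right)} = \left(-32\right) 2 = -64$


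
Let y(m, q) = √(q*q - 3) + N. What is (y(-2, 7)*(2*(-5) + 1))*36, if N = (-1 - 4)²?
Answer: -8100 - 324*√46 ≈ -10297.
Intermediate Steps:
N = 25 (N = (-5)² = 25)
y(m, q) = 25 + √(-3 + q²) (y(m, q) = √(q*q - 3) + 25 = √(q² - 3) + 25 = √(-3 + q²) + 25 = 25 + √(-3 + q²))
(y(-2, 7)*(2*(-5) + 1))*36 = ((25 + √(-3 + 7²))*(2*(-5) + 1))*36 = ((25 + √(-3 + 49))*(-10 + 1))*36 = ((25 + √46)*(-9))*36 = (-225 - 9*√46)*36 = -8100 - 324*√46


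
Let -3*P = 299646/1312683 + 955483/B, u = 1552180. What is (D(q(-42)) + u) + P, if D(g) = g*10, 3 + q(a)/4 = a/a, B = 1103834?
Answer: 2248967734594761649/1448984126622 ≈ 1.5521e+6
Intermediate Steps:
q(a) = -8 (q(a) = -12 + 4*(a/a) = -12 + 4*1 = -12 + 4 = -8)
D(g) = 10*g
P = -528335244551/1448984126622 (P = -(299646/1312683 + 955483/1103834)/3 = -(299646*(1/1312683) + 955483*(1/1103834))/3 = -(99882/437561 + 955483/1103834)/3 = -⅓*528335244551/482994708874 = -528335244551/1448984126622 ≈ -0.36462)
(D(q(-42)) + u) + P = (10*(-8) + 1552180) - 528335244551/1448984126622 = (-80 + 1552180) - 528335244551/1448984126622 = 1552100 - 528335244551/1448984126622 = 2248967734594761649/1448984126622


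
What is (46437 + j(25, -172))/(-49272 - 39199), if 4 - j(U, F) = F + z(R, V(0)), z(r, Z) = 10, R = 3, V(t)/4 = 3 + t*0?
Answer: -46603/88471 ≈ -0.52676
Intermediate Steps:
V(t) = 12 (V(t) = 4*(3 + t*0) = 4*(3 + 0) = 4*3 = 12)
j(U, F) = -6 - F (j(U, F) = 4 - (F + 10) = 4 - (10 + F) = 4 + (-10 - F) = -6 - F)
(46437 + j(25, -172))/(-49272 - 39199) = (46437 + (-6 - 1*(-172)))/(-49272 - 39199) = (46437 + (-6 + 172))/(-88471) = (46437 + 166)*(-1/88471) = 46603*(-1/88471) = -46603/88471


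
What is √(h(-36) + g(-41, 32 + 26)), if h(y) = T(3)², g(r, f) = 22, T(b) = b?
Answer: √31 ≈ 5.5678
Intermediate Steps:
h(y) = 9 (h(y) = 3² = 9)
√(h(-36) + g(-41, 32 + 26)) = √(9 + 22) = √31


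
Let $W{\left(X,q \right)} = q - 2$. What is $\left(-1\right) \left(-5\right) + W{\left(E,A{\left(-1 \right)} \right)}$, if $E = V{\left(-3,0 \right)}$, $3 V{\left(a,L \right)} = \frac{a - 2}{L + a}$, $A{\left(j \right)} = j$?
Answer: $2$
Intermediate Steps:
$V{\left(a,L \right)} = \frac{-2 + a}{3 \left(L + a\right)}$ ($V{\left(a,L \right)} = \frac{\left(a - 2\right) \frac{1}{L + a}}{3} = \frac{\left(-2 + a\right) \frac{1}{L + a}}{3} = \frac{\frac{1}{L + a} \left(-2 + a\right)}{3} = \frac{-2 + a}{3 \left(L + a\right)}$)
$E = \frac{5}{9}$ ($E = \frac{-2 - 3}{3 \left(0 - 3\right)} = \frac{1}{3} \frac{1}{-3} \left(-5\right) = \frac{1}{3} \left(- \frac{1}{3}\right) \left(-5\right) = \frac{5}{9} \approx 0.55556$)
$W{\left(X,q \right)} = -2 + q$
$\left(-1\right) \left(-5\right) + W{\left(E,A{\left(-1 \right)} \right)} = \left(-1\right) \left(-5\right) - 3 = 5 - 3 = 2$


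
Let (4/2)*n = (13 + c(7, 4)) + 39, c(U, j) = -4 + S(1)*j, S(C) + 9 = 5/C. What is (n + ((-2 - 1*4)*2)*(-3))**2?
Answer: 2704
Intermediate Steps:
S(C) = -9 + 5/C
c(U, j) = -4 - 4*j (c(U, j) = -4 + (-9 + 5/1)*j = -4 + (-9 + 5*1)*j = -4 + (-9 + 5)*j = -4 - 4*j)
n = 16 (n = ((13 + (-4 - 4*4)) + 39)/2 = ((13 + (-4 - 16)) + 39)/2 = ((13 - 20) + 39)/2 = (-7 + 39)/2 = (1/2)*32 = 16)
(n + ((-2 - 1*4)*2)*(-3))**2 = (16 + ((-2 - 1*4)*2)*(-3))**2 = (16 + ((-2 - 4)*2)*(-3))**2 = (16 - 6*2*(-3))**2 = (16 - 12*(-3))**2 = (16 + 36)**2 = 52**2 = 2704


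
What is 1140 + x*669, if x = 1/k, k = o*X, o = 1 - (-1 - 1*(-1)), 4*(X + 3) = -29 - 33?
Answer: 40842/37 ≈ 1103.8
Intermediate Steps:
X = -37/2 (X = -3 + (-29 - 33)/4 = -3 + (¼)*(-62) = -3 - 31/2 = -37/2 ≈ -18.500)
o = 1 (o = 1 - (-1 + 1) = 1 - 1*0 = 1 + 0 = 1)
k = -37/2 (k = 1*(-37/2) = -37/2 ≈ -18.500)
x = -2/37 (x = 1/(-37/2) = -2/37 ≈ -0.054054)
1140 + x*669 = 1140 - 2/37*669 = 1140 - 1338/37 = 40842/37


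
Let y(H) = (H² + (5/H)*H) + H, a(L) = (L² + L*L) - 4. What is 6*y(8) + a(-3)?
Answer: 476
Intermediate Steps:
a(L) = -4 + 2*L² (a(L) = (L² + L²) - 4 = 2*L² - 4 = -4 + 2*L²)
y(H) = 5 + H + H² (y(H) = (H² + 5) + H = (5 + H²) + H = 5 + H + H²)
6*y(8) + a(-3) = 6*(5 + 8 + 8²) + (-4 + 2*(-3)²) = 6*(5 + 8 + 64) + (-4 + 2*9) = 6*77 + (-4 + 18) = 462 + 14 = 476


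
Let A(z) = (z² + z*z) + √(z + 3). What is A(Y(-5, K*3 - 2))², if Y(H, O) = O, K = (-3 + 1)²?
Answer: (200 + √13)² ≈ 41455.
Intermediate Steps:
K = 4 (K = (-2)² = 4)
A(z) = √(3 + z) + 2*z² (A(z) = (z² + z²) + √(3 + z) = 2*z² + √(3 + z) = √(3 + z) + 2*z²)
A(Y(-5, K*3 - 2))² = (√(3 + (4*3 - 2)) + 2*(4*3 - 2)²)² = (√(3 + (12 - 2)) + 2*(12 - 2)²)² = (√(3 + 10) + 2*10²)² = (√13 + 2*100)² = (√13 + 200)² = (200 + √13)²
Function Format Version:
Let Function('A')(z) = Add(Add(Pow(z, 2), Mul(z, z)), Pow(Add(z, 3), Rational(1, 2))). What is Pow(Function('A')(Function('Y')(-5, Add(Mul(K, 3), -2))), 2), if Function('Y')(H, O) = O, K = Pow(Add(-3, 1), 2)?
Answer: Pow(Add(200, Pow(13, Rational(1, 2))), 2) ≈ 41455.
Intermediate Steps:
K = 4 (K = Pow(-2, 2) = 4)
Function('A')(z) = Add(Pow(Add(3, z), Rational(1, 2)), Mul(2, Pow(z, 2))) (Function('A')(z) = Add(Add(Pow(z, 2), Pow(z, 2)), Pow(Add(3, z), Rational(1, 2))) = Add(Mul(2, Pow(z, 2)), Pow(Add(3, z), Rational(1, 2))) = Add(Pow(Add(3, z), Rational(1, 2)), Mul(2, Pow(z, 2))))
Pow(Function('A')(Function('Y')(-5, Add(Mul(K, 3), -2))), 2) = Pow(Add(Pow(Add(3, Add(Mul(4, 3), -2)), Rational(1, 2)), Mul(2, Pow(Add(Mul(4, 3), -2), 2))), 2) = Pow(Add(Pow(Add(3, Add(12, -2)), Rational(1, 2)), Mul(2, Pow(Add(12, -2), 2))), 2) = Pow(Add(Pow(Add(3, 10), Rational(1, 2)), Mul(2, Pow(10, 2))), 2) = Pow(Add(Pow(13, Rational(1, 2)), Mul(2, 100)), 2) = Pow(Add(Pow(13, Rational(1, 2)), 200), 2) = Pow(Add(200, Pow(13, Rational(1, 2))), 2)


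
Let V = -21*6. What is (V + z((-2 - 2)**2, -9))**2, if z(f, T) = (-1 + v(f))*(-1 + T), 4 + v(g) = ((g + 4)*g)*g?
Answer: 2629228176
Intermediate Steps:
v(g) = -4 + g**2*(4 + g) (v(g) = -4 + ((g + 4)*g)*g = -4 + ((4 + g)*g)*g = -4 + (g*(4 + g))*g = -4 + g**2*(4 + g))
z(f, T) = (-1 + T)*(-5 + f**3 + 4*f**2) (z(f, T) = (-1 + (-4 + f**3 + 4*f**2))*(-1 + T) = (-5 + f**3 + 4*f**2)*(-1 + T) = (-1 + T)*(-5 + f**3 + 4*f**2))
V = -126
(V + z((-2 - 2)**2, -9))**2 = (-126 + (5 - 1*(-9) - ((-2 - 2)**2)**3 - 4*(-2 - 2)**4 - 9*(-4 + ((-2 - 2)**2)**3 + 4*((-2 - 2)**2)**2)))**2 = (-126 + (5 + 9 - ((-4)**2)**3 - 4*((-4)**2)**2 - 9*(-4 + ((-4)**2)**3 + 4*((-4)**2)**2)))**2 = (-126 + (5 + 9 - 1*16**3 - 4*16**2 - 9*(-4 + 16**3 + 4*16**2)))**2 = (-126 + (5 + 9 - 1*4096 - 4*256 - 9*(-4 + 4096 + 4*256)))**2 = (-126 + (5 + 9 - 4096 - 1024 - 9*(-4 + 4096 + 1024)))**2 = (-126 + (5 + 9 - 4096 - 1024 - 9*5116))**2 = (-126 + (5 + 9 - 4096 - 1024 - 46044))**2 = (-126 - 51150)**2 = (-51276)**2 = 2629228176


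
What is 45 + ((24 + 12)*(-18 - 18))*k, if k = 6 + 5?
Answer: -14211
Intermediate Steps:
k = 11
45 + ((24 + 12)*(-18 - 18))*k = 45 + ((24 + 12)*(-18 - 18))*11 = 45 + (36*(-36))*11 = 45 - 1296*11 = 45 - 14256 = -14211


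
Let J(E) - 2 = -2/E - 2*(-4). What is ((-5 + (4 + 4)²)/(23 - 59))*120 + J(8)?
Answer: -2243/12 ≈ -186.92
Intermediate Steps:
J(E) = 10 - 2/E (J(E) = 2 + (-2/E - 2*(-4)) = 2 + (-2/E + 8) = 2 + (8 - 2/E) = 10 - 2/E)
((-5 + (4 + 4)²)/(23 - 59))*120 + J(8) = ((-5 + (4 + 4)²)/(23 - 59))*120 + (10 - 2/8) = ((-5 + 8²)/(-36))*120 + (10 - 2*⅛) = ((-5 + 64)*(-1/36))*120 + (10 - ¼) = (59*(-1/36))*120 + 39/4 = -59/36*120 + 39/4 = -590/3 + 39/4 = -2243/12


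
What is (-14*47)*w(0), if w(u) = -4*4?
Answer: 10528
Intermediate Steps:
w(u) = -16
(-14*47)*w(0) = -14*47*(-16) = -658*(-16) = 10528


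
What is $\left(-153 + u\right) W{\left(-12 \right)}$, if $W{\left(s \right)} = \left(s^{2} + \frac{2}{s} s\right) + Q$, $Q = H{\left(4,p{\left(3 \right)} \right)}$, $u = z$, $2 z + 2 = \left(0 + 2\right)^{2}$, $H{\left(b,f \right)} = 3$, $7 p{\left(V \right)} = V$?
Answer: $-22648$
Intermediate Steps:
$p{\left(V \right)} = \frac{V}{7}$
$z = 1$ ($z = -1 + \frac{\left(0 + 2\right)^{2}}{2} = -1 + \frac{2^{2}}{2} = -1 + \frac{1}{2} \cdot 4 = -1 + 2 = 1$)
$u = 1$
$Q = 3$
$W{\left(s \right)} = 5 + s^{2}$ ($W{\left(s \right)} = \left(s^{2} + \frac{2}{s} s\right) + 3 = \left(s^{2} + 2\right) + 3 = \left(2 + s^{2}\right) + 3 = 5 + s^{2}$)
$\left(-153 + u\right) W{\left(-12 \right)} = \left(-153 + 1\right) \left(5 + \left(-12\right)^{2}\right) = - 152 \left(5 + 144\right) = \left(-152\right) 149 = -22648$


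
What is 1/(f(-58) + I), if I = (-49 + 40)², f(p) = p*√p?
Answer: 81/201673 + 58*I*√58/201673 ≈ 0.00040164 + 0.0021903*I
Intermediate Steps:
f(p) = p^(3/2)
I = 81 (I = (-9)² = 81)
1/(f(-58) + I) = 1/((-58)^(3/2) + 81) = 1/(-58*I*√58 + 81) = 1/(81 - 58*I*√58)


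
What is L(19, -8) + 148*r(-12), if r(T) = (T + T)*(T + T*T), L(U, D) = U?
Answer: -468845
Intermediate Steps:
r(T) = 2*T*(T + T²) (r(T) = (2*T)*(T + T²) = 2*T*(T + T²))
L(19, -8) + 148*r(-12) = 19 + 148*(2*(-12)²*(1 - 12)) = 19 + 148*(2*144*(-11)) = 19 + 148*(-3168) = 19 - 468864 = -468845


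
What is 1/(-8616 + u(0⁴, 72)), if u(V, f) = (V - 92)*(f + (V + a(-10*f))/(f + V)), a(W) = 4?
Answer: -9/137206 ≈ -6.5595e-5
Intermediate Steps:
u(V, f) = (-92 + V)*(f + (4 + V)/(V + f)) (u(V, f) = (V - 92)*(f + (V + 4)/(f + V)) = (-92 + V)*(f + (4 + V)/(V + f)))
1/(-8616 + u(0⁴, 72)) = 1/(-8616 + (-368 + (0⁴)² - 92*72² - 88*0⁴ + 0⁴*72² + 72*(0⁴)² - 92*0⁴*72)/(0⁴ + 72)) = 1/(-8616 + (-368 + 0² - 92*5184 - 88*0 + 0*5184 + 72*0² - 92*0*72)/(0 + 72)) = 1/(-8616 + (-368 + 0 - 476928 + 0 + 0 + 72*0 + 0)/72) = 1/(-8616 + (-368 + 0 - 476928 + 0 + 0 + 0 + 0)/72) = 1/(-8616 + (1/72)*(-477296)) = 1/(-8616 - 59662/9) = 1/(-137206/9) = -9/137206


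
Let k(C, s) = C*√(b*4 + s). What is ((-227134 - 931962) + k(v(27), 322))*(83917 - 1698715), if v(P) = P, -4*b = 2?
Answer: 1871705902608 - 348796368*√5 ≈ 1.8709e+12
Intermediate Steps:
b = -½ (b = -¼*2 = -½ ≈ -0.50000)
k(C, s) = C*√(-2 + s) (k(C, s) = C*√(-½*4 + s) = C*√(-2 + s))
((-227134 - 931962) + k(v(27), 322))*(83917 - 1698715) = ((-227134 - 931962) + 27*√(-2 + 322))*(83917 - 1698715) = (-1159096 + 27*√320)*(-1614798) = (-1159096 + 27*(8*√5))*(-1614798) = (-1159096 + 216*√5)*(-1614798) = 1871705902608 - 348796368*√5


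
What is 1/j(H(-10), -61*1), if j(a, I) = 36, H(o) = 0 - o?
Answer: 1/36 ≈ 0.027778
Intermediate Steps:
H(o) = -o
1/j(H(-10), -61*1) = 1/36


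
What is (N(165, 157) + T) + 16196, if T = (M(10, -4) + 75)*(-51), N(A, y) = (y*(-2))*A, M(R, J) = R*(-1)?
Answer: -38929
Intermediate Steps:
M(R, J) = -R
N(A, y) = -2*A*y (N(A, y) = (-2*y)*A = -2*A*y)
T = -3315 (T = (-1*10 + 75)*(-51) = (-10 + 75)*(-51) = 65*(-51) = -3315)
(N(165, 157) + T) + 16196 = (-2*165*157 - 3315) + 16196 = (-51810 - 3315) + 16196 = -55125 + 16196 = -38929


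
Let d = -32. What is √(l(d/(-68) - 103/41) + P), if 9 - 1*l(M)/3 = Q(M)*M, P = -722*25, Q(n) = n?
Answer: I*√8761810394/697 ≈ 134.3*I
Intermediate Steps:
P = -18050
l(M) = 27 - 3*M² (l(M) = 27 - 3*M*M = 27 - 3*M²)
√(l(d/(-68) - 103/41) + P) = √((27 - 3*(-32/(-68) - 103/41)²) - 18050) = √((27 - 3*(-32*(-1/68) - 103*1/41)²) - 18050) = √((27 - 3*(8/17 - 103/41)²) - 18050) = √((27 - 3*(-1423/697)²) - 18050) = √((27 - 3*2024929/485809) - 18050) = √((27 - 6074787/485809) - 18050) = √(7042056/485809 - 18050) = √(-8761810394/485809) = I*√8761810394/697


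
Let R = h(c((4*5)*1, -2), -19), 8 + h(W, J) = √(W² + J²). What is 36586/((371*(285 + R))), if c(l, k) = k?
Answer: 5067161/14165522 - 18293*√365/14165522 ≈ 0.33304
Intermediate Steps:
h(W, J) = -8 + √(J² + W²) (h(W, J) = -8 + √(W² + J²) = -8 + √(J² + W²))
R = -8 + √365 (R = -8 + √((-19)² + (-2)²) = -8 + √(361 + 4) = -8 + √365 ≈ 11.105)
36586/((371*(285 + R))) = 36586/((371*(285 + (-8 + √365)))) = 36586/((371*(277 + √365))) = 36586/(102767 + 371*√365)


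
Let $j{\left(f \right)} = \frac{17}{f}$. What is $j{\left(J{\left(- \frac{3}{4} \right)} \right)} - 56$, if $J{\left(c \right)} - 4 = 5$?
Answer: $- \frac{487}{9} \approx -54.111$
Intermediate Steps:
$J{\left(c \right)} = 9$ ($J{\left(c \right)} = 4 + 5 = 9$)
$j{\left(J{\left(- \frac{3}{4} \right)} \right)} - 56 = \frac{17}{9} - 56 = - \frac{487}{9}$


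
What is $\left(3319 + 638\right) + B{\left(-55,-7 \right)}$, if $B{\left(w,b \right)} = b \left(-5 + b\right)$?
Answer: $4041$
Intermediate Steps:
$\left(3319 + 638\right) + B{\left(-55,-7 \right)} = \left(3319 + 638\right) - 7 \left(-5 - 7\right) = 3957 - -84 = 3957 + 84 = 4041$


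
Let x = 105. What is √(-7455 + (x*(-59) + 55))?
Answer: I*√13595 ≈ 116.6*I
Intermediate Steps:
√(-7455 + (x*(-59) + 55)) = √(-7455 + (105*(-59) + 55)) = √(-7455 + (-6195 + 55)) = √(-7455 - 6140) = √(-13595) = I*√13595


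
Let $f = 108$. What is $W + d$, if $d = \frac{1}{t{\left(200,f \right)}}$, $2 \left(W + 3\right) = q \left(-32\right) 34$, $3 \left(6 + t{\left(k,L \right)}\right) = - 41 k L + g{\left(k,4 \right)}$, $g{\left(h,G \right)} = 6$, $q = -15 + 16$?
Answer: $- \frac{161476589}{295204} \approx -547.0$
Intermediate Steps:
$q = 1$
$t{\left(k,L \right)} = -4 - \frac{41 L k}{3}$ ($t{\left(k,L \right)} = -6 + \frac{- 41 k L + 6}{3} = -6 + \frac{- 41 L k + 6}{3} = -6 + \frac{6 - 41 L k}{3} = -6 - \left(-2 + \frac{41 L k}{3}\right) = -4 - \frac{41 L k}{3}$)
$W = -547$ ($W = -3 + \frac{1 \left(-32\right) 34}{2} = -3 + \frac{\left(-32\right) 34}{2} = -3 + \frac{1}{2} \left(-1088\right) = -3 - 544 = -547$)
$d = - \frac{1}{295204}$ ($d = \frac{1}{-4 - 1476 \cdot 200} = \frac{1}{-4 - 295200} = \frac{1}{-295204} = - \frac{1}{295204} \approx -3.3875 \cdot 10^{-6}$)
$W + d = -547 - \frac{1}{295204} = - \frac{161476589}{295204}$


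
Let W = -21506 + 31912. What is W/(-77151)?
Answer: -10406/77151 ≈ -0.13488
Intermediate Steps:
W = 10406
W/(-77151) = 10406/(-77151) = 10406*(-1/77151) = -10406/77151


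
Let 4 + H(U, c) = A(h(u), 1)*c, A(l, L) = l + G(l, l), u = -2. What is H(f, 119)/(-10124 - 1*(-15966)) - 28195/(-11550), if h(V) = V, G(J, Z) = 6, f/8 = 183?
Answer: 17016679/6747510 ≈ 2.5219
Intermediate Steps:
f = 1464 (f = 8*183 = 1464)
A(l, L) = 6 + l (A(l, L) = l + 6 = 6 + l)
H(U, c) = -4 + 4*c (H(U, c) = -4 + (6 - 2)*c = -4 + 4*c)
H(f, 119)/(-10124 - 1*(-15966)) - 28195/(-11550) = (-4 + 4*119)/(-10124 - 1*(-15966)) - 28195/(-11550) = (-4 + 476)/(-10124 + 15966) - 28195*(-1/11550) = 472/5842 + 5639/2310 = 472*(1/5842) + 5639/2310 = 236/2921 + 5639/2310 = 17016679/6747510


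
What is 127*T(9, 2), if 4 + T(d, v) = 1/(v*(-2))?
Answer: -2159/4 ≈ -539.75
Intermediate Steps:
T(d, v) = -4 - 1/(2*v) (T(d, v) = -4 + 1/(v*(-2)) = -4 + 1/(-2*v) = -4 - 1/(2*v))
127*T(9, 2) = 127*(-4 - ½/2) = 127*(-4 - ½*½) = 127*(-4 - ¼) = 127*(-17/4) = -2159/4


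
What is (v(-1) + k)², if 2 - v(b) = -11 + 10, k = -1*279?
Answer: 76176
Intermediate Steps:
k = -279
v(b) = 3 (v(b) = 2 - (-11 + 10) = 2 - 1*(-1) = 2 + 1 = 3)
(v(-1) + k)² = (3 - 279)² = (-276)² = 76176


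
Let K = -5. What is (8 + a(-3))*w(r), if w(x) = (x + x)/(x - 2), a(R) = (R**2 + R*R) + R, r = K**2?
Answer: 50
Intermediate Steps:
r = 25 (r = (-5)**2 = 25)
a(R) = R + 2*R**2 (a(R) = (R**2 + R**2) + R = 2*R**2 + R = R + 2*R**2)
w(x) = 2*x/(-2 + x) (w(x) = (2*x)/(-2 + x) = 2*x/(-2 + x))
(8 + a(-3))*w(r) = (8 - 3*(1 + 2*(-3)))*(2*25/(-2 + 25)) = (8 - 3*(1 - 6))*(2*25/23) = (8 - 3*(-5))*(2*25*(1/23)) = (8 + 15)*(50/23) = 23*(50/23) = 50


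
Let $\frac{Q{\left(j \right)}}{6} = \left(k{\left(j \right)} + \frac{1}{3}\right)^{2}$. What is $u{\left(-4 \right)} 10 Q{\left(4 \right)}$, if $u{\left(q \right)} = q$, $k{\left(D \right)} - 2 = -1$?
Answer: $- \frac{1280}{3} \approx -426.67$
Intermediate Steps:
$k{\left(D \right)} = 1$ ($k{\left(D \right)} = 2 - 1 = 1$)
$Q{\left(j \right)} = \frac{32}{3}$ ($Q{\left(j \right)} = 6 \left(1 + \frac{1}{3}\right)^{2} = 6 \left(\frac{4}{3}\right)^{2} = 6 \cdot \frac{16}{9} = \frac{32}{3}$)
$u{\left(-4 \right)} 10 Q{\left(4 \right)} = \left(-4\right) 10 \cdot \frac{32}{3} = \left(-40\right) \frac{32}{3} = - \frac{1280}{3}$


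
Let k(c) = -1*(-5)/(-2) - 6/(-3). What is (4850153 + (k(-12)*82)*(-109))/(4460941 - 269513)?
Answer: 2427311/2095714 ≈ 1.1582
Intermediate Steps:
k(c) = -½ (k(c) = 5*(-½) - 6*(-⅓) = -5/2 + 2 = -½)
(4850153 + (k(-12)*82)*(-109))/(4460941 - 269513) = (4850153 - ½*82*(-109))/(4460941 - 269513) = (4850153 - 41*(-109))/4191428 = (4850153 + 4469)*(1/4191428) = 4854622*(1/4191428) = 2427311/2095714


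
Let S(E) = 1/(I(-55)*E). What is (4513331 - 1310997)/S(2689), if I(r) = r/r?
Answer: 8611076126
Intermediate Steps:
I(r) = 1
S(E) = 1/E (S(E) = 1/(1*E) = 1/E)
(4513331 - 1310997)/S(2689) = (4513331 - 1310997)/(1/2689) = 3202334/(1/2689) = 3202334*2689 = 8611076126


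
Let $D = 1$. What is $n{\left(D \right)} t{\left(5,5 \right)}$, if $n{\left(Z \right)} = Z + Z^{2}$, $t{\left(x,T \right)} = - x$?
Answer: $-10$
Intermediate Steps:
$n{\left(D \right)} t{\left(5,5 \right)} = 1 \left(1 + 1\right) \left(\left(-1\right) 5\right) = 1 \cdot 2 \left(-5\right) = 2 \left(-5\right) = -10$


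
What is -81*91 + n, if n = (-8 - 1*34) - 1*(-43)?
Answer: -7370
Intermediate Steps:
n = 1 (n = (-8 - 34) + 43 = -42 + 43 = 1)
-81*91 + n = -81*91 + 1 = -7371 + 1 = -7370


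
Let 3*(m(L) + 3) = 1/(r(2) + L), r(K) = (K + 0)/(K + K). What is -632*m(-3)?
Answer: 29704/15 ≈ 1980.3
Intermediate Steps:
r(K) = ½ (r(K) = K/((2*K)) = K*(1/(2*K)) = ½)
m(L) = -3 + 1/(3*(½ + L))
-632*m(-3) = -632*(-7 - 18*(-3))/(3*(1 + 2*(-3))) = -632*(-7 + 54)/(3*(1 - 6)) = -632*47/(3*(-5)) = -632*(-1)*47/(3*5) = -632*(-47/15) = 29704/15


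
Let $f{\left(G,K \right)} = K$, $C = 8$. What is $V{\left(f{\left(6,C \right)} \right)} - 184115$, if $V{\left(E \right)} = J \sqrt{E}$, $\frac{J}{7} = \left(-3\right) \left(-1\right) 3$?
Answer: $-184115 + 126 \sqrt{2} \approx -1.8394 \cdot 10^{5}$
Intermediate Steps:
$J = 63$ ($J = 7 \left(-3\right) \left(-1\right) 3 = 7 \cdot 3 \cdot 3 = 7 \cdot 9 = 63$)
$V{\left(E \right)} = 63 \sqrt{E}$
$V{\left(f{\left(6,C \right)} \right)} - 184115 = 63 \sqrt{8} - 184115 = 63 \cdot 2 \sqrt{2} - 184115 = 126 \sqrt{2} - 184115 = -184115 + 126 \sqrt{2}$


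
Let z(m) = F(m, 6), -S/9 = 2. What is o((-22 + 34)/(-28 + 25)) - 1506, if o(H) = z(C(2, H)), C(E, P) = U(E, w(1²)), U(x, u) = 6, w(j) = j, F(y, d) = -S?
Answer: -1488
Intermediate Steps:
S = -18 (S = -9*2 = -18)
F(y, d) = 18 (F(y, d) = -1*(-18) = 18)
C(E, P) = 6
z(m) = 18
o(H) = 18
o((-22 + 34)/(-28 + 25)) - 1506 = 18 - 1506 = -1488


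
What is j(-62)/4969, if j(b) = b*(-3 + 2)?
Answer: 62/4969 ≈ 0.012477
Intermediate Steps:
j(b) = -b (j(b) = b*(-1) = -b)
j(-62)/4969 = -1*(-62)/4969 = 62*(1/4969) = 62/4969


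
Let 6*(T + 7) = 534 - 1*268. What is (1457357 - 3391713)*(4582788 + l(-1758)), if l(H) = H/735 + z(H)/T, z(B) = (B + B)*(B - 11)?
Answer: -2250816521186339/245 ≈ -9.1870e+12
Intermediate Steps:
T = 112/3 (T = -7 + (534 - 1*268)/6 = -7 + (534 - 268)/6 = -7 + (1/6)*266 = -7 + 133/3 = 112/3 ≈ 37.333)
z(B) = 2*B*(-11 + B) (z(B) = (2*B)*(-11 + B) = 2*B*(-11 + B))
l(H) = H/735 + 3*H*(-11 + H)/56 (l(H) = H/735 + (2*H*(-11 + H))/(112/3) = H*(1/735) + (2*H*(-11 + H))*(3/112) = H/735 + 3*H*(-11 + H)/56)
(1457357 - 3391713)*(4582788 + l(-1758)) = (1457357 - 3391713)*(4582788 + (1/5880)*(-1758)*(-3457 + 315*(-1758))) = -1934356*(4582788 + (1/5880)*(-1758)*(-3457 - 553770)) = -1934356*(4582788 + (1/5880)*(-1758)*(-557227)) = -1934356*(4582788 + 163267511/980) = -1934356*4654399751/980 = -2250816521186339/245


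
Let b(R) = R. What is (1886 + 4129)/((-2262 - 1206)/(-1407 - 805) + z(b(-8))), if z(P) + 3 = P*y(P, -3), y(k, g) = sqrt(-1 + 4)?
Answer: 109767735/2420336 - 613147045*sqrt(3)/2420336 ≈ -393.43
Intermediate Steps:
y(k, g) = sqrt(3)
z(P) = -3 + P*sqrt(3)
(1886 + 4129)/((-2262 - 1206)/(-1407 - 805) + z(b(-8))) = (1886 + 4129)/((-2262 - 1206)/(-1407 - 805) + (-3 - 8*sqrt(3))) = 6015/(-3468/(-2212) + (-3 - 8*sqrt(3))) = 6015/(-3468*(-1/2212) + (-3 - 8*sqrt(3))) = 6015/(867/553 + (-3 - 8*sqrt(3))) = 6015/(-792/553 - 8*sqrt(3))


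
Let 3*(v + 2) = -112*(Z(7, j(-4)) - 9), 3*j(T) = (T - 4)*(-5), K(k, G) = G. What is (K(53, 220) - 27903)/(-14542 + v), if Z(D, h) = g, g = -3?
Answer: 27683/14096 ≈ 1.9639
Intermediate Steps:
j(T) = 20/3 - 5*T/3 (j(T) = ((T - 4)*(-5))/3 = ((-4 + T)*(-5))/3 = (20 - 5*T)/3 = 20/3 - 5*T/3)
Z(D, h) = -3
v = 446 (v = -2 + (-112*(-3 - 9))/3 = -2 + (-112*(-12))/3 = -2 + (⅓)*1344 = -2 + 448 = 446)
(K(53, 220) - 27903)/(-14542 + v) = (220 - 27903)/(-14542 + 446) = -27683/(-14096) = -27683*(-1/14096) = 27683/14096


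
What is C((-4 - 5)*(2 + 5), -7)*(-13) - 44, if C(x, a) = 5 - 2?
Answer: -83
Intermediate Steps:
C(x, a) = 3
C((-4 - 5)*(2 + 5), -7)*(-13) - 44 = 3*(-13) - 44 = -39 - 44 = -83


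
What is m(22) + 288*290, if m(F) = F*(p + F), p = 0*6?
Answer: 84004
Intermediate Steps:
p = 0
m(F) = F**2 (m(F) = F*(0 + F) = F*F = F**2)
m(22) + 288*290 = 22**2 + 288*290 = 484 + 83520 = 84004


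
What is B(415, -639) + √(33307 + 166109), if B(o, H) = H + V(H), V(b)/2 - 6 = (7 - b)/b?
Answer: -401945/639 + 2*√49854 ≈ -182.46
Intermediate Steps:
V(b) = 12 + 2*(7 - b)/b (V(b) = 12 + 2*((7 - b)/b) = 12 + 2*(7 - b)/b)
B(o, H) = 10 + H + 14/H (B(o, H) = H + (10 + 14/H) = 10 + H + 14/H)
B(415, -639) + √(33307 + 166109) = (10 - 639 + 14/(-639)) + √(33307 + 166109) = (10 - 639 + 14*(-1/639)) + √199416 = (10 - 639 - 14/639) + 2*√49854 = -401945/639 + 2*√49854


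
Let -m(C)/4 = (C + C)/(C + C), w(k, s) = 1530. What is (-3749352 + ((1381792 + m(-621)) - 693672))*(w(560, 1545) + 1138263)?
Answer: -3489175364148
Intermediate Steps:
m(C) = -4 (m(C) = -4*(C + C)/(C + C) = -4*2*C/(2*C) = -4*2*C*1/(2*C) = -4*1 = -4)
(-3749352 + ((1381792 + m(-621)) - 693672))*(w(560, 1545) + 1138263) = (-3749352 + ((1381792 - 4) - 693672))*(1530 + 1138263) = (-3749352 + (1381788 - 693672))*1139793 = (-3749352 + 688116)*1139793 = -3061236*1139793 = -3489175364148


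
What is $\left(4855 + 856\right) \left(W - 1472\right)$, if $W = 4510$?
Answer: $17350018$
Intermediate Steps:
$\left(4855 + 856\right) \left(W - 1472\right) = \left(4855 + 856\right) \left(4510 - 1472\right) = 5711 \cdot 3038 = 17350018$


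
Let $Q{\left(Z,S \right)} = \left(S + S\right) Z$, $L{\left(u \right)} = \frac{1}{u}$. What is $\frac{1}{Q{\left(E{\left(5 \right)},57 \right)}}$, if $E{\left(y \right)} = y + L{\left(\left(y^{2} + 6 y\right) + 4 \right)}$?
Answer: $\frac{59}{33744} \approx 0.0017485$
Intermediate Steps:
$E{\left(y \right)} = y + \frac{1}{4 + y^{2} + 6 y}$ ($E{\left(y \right)} = y + \frac{1}{\left(y^{2} + 6 y\right) + 4} = y + \frac{1}{4 + y^{2} + 6 y}$)
$Q{\left(Z,S \right)} = 2 S Z$
$\frac{1}{Q{\left(E{\left(5 \right)},57 \right)}} = \frac{1}{2 \cdot 57 \left(5 + \frac{1}{4 + 5^{2} + 6 \cdot 5}\right)} = \frac{1}{2 \cdot 57 \left(5 + \frac{1}{4 + 25 + 30}\right)} = \frac{1}{2 \cdot 57 \left(5 + \frac{1}{59}\right)} = \frac{1}{2 \cdot 57 \cdot \frac{296}{59}} = \frac{1}{\frac{33744}{59}} = \frac{59}{33744}$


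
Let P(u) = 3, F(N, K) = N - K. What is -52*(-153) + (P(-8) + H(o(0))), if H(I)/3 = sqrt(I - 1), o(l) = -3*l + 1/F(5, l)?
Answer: 7959 + 6*I*sqrt(5)/5 ≈ 7959.0 + 2.6833*I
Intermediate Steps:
o(l) = 1/(5 - l) - 3*l (o(l) = -3*l + 1/(5 - l) = 1/(5 - l) - 3*l)
H(I) = 3*sqrt(-1 + I) (H(I) = 3*sqrt(I - 1) = 3*sqrt(-1 + I))
-52*(-153) + (P(-8) + H(o(0))) = -52*(-153) + (3 + 3*sqrt(-1 + (-1 - 3*0*(-5 + 0))/(-5 + 0))) = 7956 + (3 + 3*sqrt(-1 + (-1 - 3*0*(-5))/(-5))) = 7956 + (3 + 3*sqrt(-1 - (-1 + 0)/5)) = 7956 + (3 + 3*sqrt(-1 - 1/5*(-1))) = 7956 + (3 + 3*sqrt(-1 + 1/5)) = 7956 + (3 + 3*sqrt(-4/5)) = 7956 + (3 + 3*(2*I*sqrt(5)/5)) = 7956 + (3 + 6*I*sqrt(5)/5) = 7959 + 6*I*sqrt(5)/5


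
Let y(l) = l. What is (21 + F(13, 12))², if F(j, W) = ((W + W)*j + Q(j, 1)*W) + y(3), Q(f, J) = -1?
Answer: 104976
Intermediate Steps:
F(j, W) = 3 - W + 2*W*j (F(j, W) = ((W + W)*j - W) + 3 = ((2*W)*j - W) + 3 = (2*W*j - W) + 3 = (-W + 2*W*j) + 3 = 3 - W + 2*W*j)
(21 + F(13, 12))² = (21 + (3 - 1*12 + 2*12*13))² = (21 + (3 - 12 + 312))² = (21 + 303)² = 324² = 104976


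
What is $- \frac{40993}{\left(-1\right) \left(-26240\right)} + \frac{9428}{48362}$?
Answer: $- \frac{867556373}{634509440} \approx -1.3673$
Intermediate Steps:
$- \frac{40993}{\left(-1\right) \left(-26240\right)} + \frac{9428}{48362} = - \frac{40993}{26240} + 9428 \cdot \frac{1}{48362} = \left(-40993\right) \frac{1}{26240} + \frac{4714}{24181} = - \frac{40993}{26240} + \frac{4714}{24181} = - \frac{867556373}{634509440}$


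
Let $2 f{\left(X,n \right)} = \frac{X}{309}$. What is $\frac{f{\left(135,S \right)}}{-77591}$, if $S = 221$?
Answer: $- \frac{45}{15983746} \approx -2.8154 \cdot 10^{-6}$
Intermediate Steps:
$f{\left(X,n \right)} = \frac{X}{618}$ ($f{\left(X,n \right)} = \frac{X \frac{1}{309}}{2} = \frac{\frac{1}{309} X}{2} = \frac{X}{618}$)
$\frac{f{\left(135,S \right)}}{-77591} = \frac{\frac{1}{618} \cdot 135}{-77591} = \frac{45}{206} \left(- \frac{1}{77591}\right) = - \frac{45}{15983746}$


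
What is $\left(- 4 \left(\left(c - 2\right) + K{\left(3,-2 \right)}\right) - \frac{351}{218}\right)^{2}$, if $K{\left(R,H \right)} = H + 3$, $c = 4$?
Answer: $\frac{8803089}{47524} \approx 185.23$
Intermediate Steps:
$K{\left(R,H \right)} = 3 + H$
$\left(- 4 \left(\left(c - 2\right) + K{\left(3,-2 \right)}\right) - \frac{351}{218}\right)^{2} = \left(- 4 \left(\left(4 - 2\right) + \left(3 - 2\right)\right) - \frac{351}{218}\right)^{2} = \left(- 4 \left(2 + 1\right) - \frac{351}{218}\right)^{2} = \left(\left(-4\right) 3 - \frac{351}{218}\right)^{2} = \left(-12 - \frac{351}{218}\right)^{2} = \left(- \frac{2967}{218}\right)^{2} = \frac{8803089}{47524}$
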